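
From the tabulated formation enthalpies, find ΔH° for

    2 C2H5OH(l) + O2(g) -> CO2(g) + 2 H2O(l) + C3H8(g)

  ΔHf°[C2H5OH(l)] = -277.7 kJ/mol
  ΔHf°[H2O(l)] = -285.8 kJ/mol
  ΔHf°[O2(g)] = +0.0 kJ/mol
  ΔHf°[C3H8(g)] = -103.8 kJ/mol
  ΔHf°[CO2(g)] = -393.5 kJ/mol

ΔH° = -513.5 kJ/mol

ΔH°rxn = Σ nΔHf°(products) − Σ nΔHf°(reactants).
Products: 1·(-393.5) + 2·(-285.8) + 1·(-103.8) = -1068.9
Reactants: 2·(-277.7) + 1·(+0.0) = -555.4
ΔH° = (-1068.9) − (-555.4) = -513.5 kJ/mol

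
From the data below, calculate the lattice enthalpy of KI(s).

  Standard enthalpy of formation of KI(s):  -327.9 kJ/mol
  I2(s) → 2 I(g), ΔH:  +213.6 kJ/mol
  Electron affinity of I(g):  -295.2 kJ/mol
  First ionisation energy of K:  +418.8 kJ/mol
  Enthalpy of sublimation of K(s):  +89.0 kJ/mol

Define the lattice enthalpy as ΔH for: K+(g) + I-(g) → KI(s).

ΔHf° = 1·ΔHsub + 1·(ΣIE) + 1/2·D(I2) + 1·EA + U
-327.9 = 1·(+89.0) + 1·(+418.8) + 1/2·(+213.6) + 1·(-295.2) + U
U = -327.9 − (+319.4) = -647.3 kJ/mol

U = -647.3 kJ/mol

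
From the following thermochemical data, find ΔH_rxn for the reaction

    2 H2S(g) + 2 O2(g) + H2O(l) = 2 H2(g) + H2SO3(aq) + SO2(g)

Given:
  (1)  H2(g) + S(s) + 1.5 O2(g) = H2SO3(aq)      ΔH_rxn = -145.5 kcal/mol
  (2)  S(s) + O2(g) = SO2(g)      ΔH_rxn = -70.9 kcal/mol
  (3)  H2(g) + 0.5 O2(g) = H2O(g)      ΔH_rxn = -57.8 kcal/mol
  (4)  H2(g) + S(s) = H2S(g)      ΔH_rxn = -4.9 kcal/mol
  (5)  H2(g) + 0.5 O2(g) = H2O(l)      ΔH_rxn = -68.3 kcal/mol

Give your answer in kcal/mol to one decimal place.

(1) as written (H2SO3(aq) already on the product side): -145.5 kcal/mol
(2) as written (SO2(g) already on the product side): -70.9 kcal/mol
(3): not needed (H2O(g) appears nowhere else).
(4) reversed and × 2 (H2S(g) must end up as a reactant; scale by 2 for the 2 H2S(g)): (-2)·(-4.9) = +9.8 kcal/mol
(5) reversed (reverse to put H2O(l) on the reactant side): +68.3 kcal/mol
ΔH_rxn = (1)·(-145.5) + (1)·(-70.9) + (-2)·(-4.9) + (-1)·(-68.3) = -138.3 kcal/mol

ΔH_rxn = -138.3 kcal/mol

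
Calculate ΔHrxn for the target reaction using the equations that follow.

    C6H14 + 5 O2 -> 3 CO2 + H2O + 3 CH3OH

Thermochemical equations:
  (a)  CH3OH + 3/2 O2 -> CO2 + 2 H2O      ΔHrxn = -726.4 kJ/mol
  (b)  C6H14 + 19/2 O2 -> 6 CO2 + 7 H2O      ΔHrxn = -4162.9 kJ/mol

(a) reversed and × 3 (CH3OH must end up as a product; scale by 3 for the 3 CH3OH): (-3)·(-726.4) = +2179.2 kJ/mol
(b) as written (C6H14 already on the reactant side): -4162.9 kJ/mol
Combining the equations, ΔHrxn = (+2179.2) + (-4162.9) = -1983.7 kJ/mol

ΔHrxn = -1983.7 kJ/mol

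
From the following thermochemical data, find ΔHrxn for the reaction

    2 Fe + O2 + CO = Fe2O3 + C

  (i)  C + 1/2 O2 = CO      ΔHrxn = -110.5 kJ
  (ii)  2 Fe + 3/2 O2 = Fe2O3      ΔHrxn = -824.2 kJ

(i) reversed (reverse to put CO on the reactant side): +110.5 kJ
(ii) as written (Fe2O3 already on the product side): -824.2 kJ
Combining the equations, ΔHrxn = (-1)·(-110.5) + (1)·(-824.2) = -713.7 kJ

ΔHrxn = -713.7 kJ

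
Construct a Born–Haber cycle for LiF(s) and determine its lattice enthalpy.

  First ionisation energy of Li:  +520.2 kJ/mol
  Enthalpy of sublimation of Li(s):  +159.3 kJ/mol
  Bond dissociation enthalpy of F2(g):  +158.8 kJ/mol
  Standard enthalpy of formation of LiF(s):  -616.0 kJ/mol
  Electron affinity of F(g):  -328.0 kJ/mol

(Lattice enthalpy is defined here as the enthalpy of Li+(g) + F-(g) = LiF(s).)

ΔHf° = 1·ΔHsub + 1·(ΣIE) + 1/2·D(F2) + 1·EA + U
-616.0 = 1·(+159.3) + 1·(+520.2) + 1/2·(+158.8) + 1·(-328.0) + U
U = -616.0 − (+430.9) = -1046.9 kJ/mol

U = -1046.9 kJ/mol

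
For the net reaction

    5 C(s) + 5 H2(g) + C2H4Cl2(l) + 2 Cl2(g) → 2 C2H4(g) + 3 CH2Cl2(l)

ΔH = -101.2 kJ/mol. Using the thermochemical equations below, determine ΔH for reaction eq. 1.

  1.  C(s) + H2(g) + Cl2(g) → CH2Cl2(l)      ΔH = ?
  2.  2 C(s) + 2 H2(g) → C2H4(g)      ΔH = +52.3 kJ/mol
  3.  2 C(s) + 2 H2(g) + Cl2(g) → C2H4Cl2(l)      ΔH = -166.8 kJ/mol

ΔH = -124.2 kJ/mol

eq. 1 × 3 (×3 to match 3 CH2Cl2(l) in the target): contributes 3·x
eq. 2 × 2 (×2 to match 2 C2H4(g) in the target): (2)·(+52.3) = +104.6 kJ/mol
eq. 3 reversed (reverse to put C2H4Cl2(l) on the reactant side): +166.8 kJ/mol
-101.2 = (+104.6) + (+166.8) + 3·x
x = (-101.2 − (+271.4)) / (3) = -124.2 kJ/mol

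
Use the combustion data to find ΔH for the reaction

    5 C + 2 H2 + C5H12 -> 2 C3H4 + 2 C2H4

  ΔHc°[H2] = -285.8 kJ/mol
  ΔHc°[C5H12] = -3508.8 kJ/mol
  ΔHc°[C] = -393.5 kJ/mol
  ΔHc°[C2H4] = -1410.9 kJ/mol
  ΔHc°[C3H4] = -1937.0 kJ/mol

ΔH = 647.9 kJ/mol

Using ΔH = Σ nΔHc°(reactants) − Σ nΔHc°(products):
= [5·(-393.5) + 2·(-285.8) + 1·(-3508.8)] − [2·(-1937.0) + 2·(-1410.9)]
= 647.9 kJ/mol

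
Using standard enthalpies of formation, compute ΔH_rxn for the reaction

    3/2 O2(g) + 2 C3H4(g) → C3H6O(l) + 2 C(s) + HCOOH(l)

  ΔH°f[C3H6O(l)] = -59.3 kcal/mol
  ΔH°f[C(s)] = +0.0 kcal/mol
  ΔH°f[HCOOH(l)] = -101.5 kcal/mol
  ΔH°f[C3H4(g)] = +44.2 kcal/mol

ΔH_rxn = -249.2 kcal/mol

ΔH°rxn = Σ nΔHf°(products) − Σ nΔHf°(reactants).
Products: 1·(-59.3) + 2·(+0.0) + 1·(-101.5) = -160.8
Reactants: 3/2·(+0.0) + 2·(+44.2) = +88.4
ΔH_rxn = (-160.8) − (+88.4) = -249.2 kcal/mol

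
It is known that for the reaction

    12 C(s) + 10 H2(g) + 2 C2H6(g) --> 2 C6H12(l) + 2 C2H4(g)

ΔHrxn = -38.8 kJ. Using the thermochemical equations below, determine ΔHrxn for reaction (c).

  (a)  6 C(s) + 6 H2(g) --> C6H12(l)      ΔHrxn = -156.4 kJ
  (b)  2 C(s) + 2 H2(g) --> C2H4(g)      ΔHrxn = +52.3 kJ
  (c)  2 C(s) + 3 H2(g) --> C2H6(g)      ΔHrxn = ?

ΔHrxn = -84.7 kJ

(a) × 2: (2)·(-156.4) = -312.8 kJ
(b) × 2: (2)·(+52.3) = +104.6 kJ
(c) reversed and × 2: contributes −2·x
-38.8 = (-312.8) + (+104.6) − 2·x
x = (-38.8 − (-208.2)) / (-2) = -84.7 kJ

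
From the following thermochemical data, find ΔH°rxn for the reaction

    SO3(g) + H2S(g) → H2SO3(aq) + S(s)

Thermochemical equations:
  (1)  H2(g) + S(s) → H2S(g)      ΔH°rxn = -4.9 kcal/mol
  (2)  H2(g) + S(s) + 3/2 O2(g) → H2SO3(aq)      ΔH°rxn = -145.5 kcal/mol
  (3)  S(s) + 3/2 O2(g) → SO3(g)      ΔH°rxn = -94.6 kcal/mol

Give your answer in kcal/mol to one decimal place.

ΔH°rxn = -46.0 kcal/mol

(1) reversed: +4.9 kcal/mol
(2) as written: -145.5 kcal/mol
(3) reversed: +94.6 kcal/mol
ΔH°rxn = (-1)·(-4.9) + (1)·(-145.5) + (-1)·(-94.6) = -46.0 kcal/mol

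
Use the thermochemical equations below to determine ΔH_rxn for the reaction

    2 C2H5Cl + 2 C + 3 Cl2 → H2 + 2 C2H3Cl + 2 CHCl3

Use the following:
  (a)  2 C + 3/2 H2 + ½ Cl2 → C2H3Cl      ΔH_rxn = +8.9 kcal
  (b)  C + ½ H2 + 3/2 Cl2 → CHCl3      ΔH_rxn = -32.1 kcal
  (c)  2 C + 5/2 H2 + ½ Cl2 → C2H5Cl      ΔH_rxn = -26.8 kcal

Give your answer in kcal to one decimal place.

ΔH_rxn = 7.2 kcal

(a) × 2: (2)·(+8.9) = +17.8 kcal
(b) × 2: (2)·(-32.1) = -64.2 kcal
(c) reversed and × 2: (-2)·(-26.8) = +53.6 kcal
Since enthalpy is a state function, ΔH_rxn = (+17.8) + (-64.2) + (+53.6) = 7.2 kcal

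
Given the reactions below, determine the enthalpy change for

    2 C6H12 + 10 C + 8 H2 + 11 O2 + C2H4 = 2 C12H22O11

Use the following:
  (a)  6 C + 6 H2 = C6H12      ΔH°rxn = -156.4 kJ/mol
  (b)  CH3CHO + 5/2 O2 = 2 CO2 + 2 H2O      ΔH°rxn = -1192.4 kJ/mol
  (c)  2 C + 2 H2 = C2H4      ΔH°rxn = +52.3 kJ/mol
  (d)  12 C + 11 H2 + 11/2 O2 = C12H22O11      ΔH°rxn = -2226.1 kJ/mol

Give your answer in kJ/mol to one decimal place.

(a) reversed and × 2 (reverse to put C6H12 on the reactant side; ×2 to match 2 C6H12 in the target): (-2)·(-156.4) = +312.8 kJ/mol
(b): not needed (H2O appears nowhere else).
(c) reversed (reverse to put C2H4 on the reactant side): -52.3 kJ/mol
(d) × 2 (scale by 2 for the 2 C12H22O11): (2)·(-2226.1) = -4452.2 kJ/mol
ΔH°rxn = (-2)·(-156.4) + (-1)·(+52.3) + (2)·(-2226.1) = -4191.7 kJ/mol

ΔH°rxn = -4191.7 kJ/mol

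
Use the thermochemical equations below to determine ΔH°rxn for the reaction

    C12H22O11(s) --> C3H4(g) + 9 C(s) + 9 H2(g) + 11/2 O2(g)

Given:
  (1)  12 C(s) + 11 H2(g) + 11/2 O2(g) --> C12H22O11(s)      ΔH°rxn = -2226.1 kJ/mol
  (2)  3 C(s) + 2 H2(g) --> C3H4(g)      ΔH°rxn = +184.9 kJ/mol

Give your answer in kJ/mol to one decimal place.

ΔH°rxn = 2411.0 kJ/mol

(1) reversed (C12H22O11(s) must end up as a reactant): +2226.1 kJ/mol
(2) as written (C3H4(g) already on the product side): +184.9 kJ/mol
ΔH°rxn = (-1)·(-2226.1) + (1)·(+184.9) = 2411.0 kJ/mol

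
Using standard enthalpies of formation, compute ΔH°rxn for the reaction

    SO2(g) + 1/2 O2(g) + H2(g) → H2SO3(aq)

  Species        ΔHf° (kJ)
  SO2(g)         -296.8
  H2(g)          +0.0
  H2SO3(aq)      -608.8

ΔH°rxn = -312.0 kJ

Products: 1·(-608.8) = -608.8
Reactants: 1·(-296.8) + 1/2·(+0.0) + 1·(+0.0) = -296.8
ΔH°rxn = (-608.8) − (-296.8) = -312.0 kJ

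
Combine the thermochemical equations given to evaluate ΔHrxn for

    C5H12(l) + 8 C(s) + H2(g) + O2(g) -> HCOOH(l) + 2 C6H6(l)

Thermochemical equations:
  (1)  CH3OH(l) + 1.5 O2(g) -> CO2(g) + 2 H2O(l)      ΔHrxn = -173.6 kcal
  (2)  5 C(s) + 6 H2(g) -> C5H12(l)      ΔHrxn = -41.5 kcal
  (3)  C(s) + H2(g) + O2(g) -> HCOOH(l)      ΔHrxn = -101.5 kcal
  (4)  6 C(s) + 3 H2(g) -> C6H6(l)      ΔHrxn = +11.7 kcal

ΔHrxn = -36.6 kcal

(1): not needed (CH3OH(l) appears nowhere else).
(2) reversed (C5H12(l) must end up as a reactant): +41.5 kcal
(3) as written (HCOOH(l) already on the product side): -101.5 kcal
(4) × 2 (scale by 2 for the 2 C6H6(l)): (2)·(+11.7) = +23.4 kcal
ΔHrxn = (-1)·(-41.5) + (1)·(-101.5) + (2)·(+11.7) = -36.6 kcal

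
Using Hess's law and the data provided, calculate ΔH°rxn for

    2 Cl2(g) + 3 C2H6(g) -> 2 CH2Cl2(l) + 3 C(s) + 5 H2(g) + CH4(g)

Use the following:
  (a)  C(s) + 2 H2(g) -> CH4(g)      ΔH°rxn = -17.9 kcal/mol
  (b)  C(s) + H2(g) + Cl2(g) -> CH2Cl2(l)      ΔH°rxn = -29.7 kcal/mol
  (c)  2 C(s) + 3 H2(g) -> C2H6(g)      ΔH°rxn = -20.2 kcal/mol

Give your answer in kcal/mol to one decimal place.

ΔH°rxn = -16.7 kcal/mol

(a) as written: -17.9 kcal/mol
(b) × 2: (2)·(-29.7) = -59.4 kcal/mol
(c) reversed and × 3: (-3)·(-20.2) = +60.6 kcal/mol
Combining the equations, ΔH°rxn = (-17.9) + (-59.4) + (+60.6) = -16.7 kcal/mol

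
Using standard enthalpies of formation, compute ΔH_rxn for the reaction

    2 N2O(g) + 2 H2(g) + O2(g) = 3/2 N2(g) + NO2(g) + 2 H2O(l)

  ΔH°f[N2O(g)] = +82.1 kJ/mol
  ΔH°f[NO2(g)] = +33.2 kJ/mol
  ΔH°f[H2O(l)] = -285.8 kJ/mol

ΔH°rxn = Σ nΔHf°(products) − Σ nΔHf°(reactants).
Products: 3/2·(+0.0) + 1·(+33.2) + 2·(-285.8) = -538.4
Reactants: 2·(+82.1) + 2·(+0.0) + 1·(+0.0) = +164.2
ΔH_rxn = (-538.4) − (+164.2) = -702.6 kJ/mol

ΔH_rxn = -702.6 kJ/mol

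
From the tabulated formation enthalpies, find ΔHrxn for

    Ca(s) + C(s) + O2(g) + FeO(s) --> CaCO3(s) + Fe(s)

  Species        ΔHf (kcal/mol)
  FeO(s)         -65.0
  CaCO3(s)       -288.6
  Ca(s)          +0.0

Products: 1·(-288.6) + 1·(+0.0) = -288.6
Reactants: 1·(+0.0) + 1·(+0.0) + 1·(+0.0) + 1·(-65.0) = -65.0
ΔHrxn = (-288.6) − (-65.0) = -223.6 kcal/mol

ΔHrxn = -223.6 kcal/mol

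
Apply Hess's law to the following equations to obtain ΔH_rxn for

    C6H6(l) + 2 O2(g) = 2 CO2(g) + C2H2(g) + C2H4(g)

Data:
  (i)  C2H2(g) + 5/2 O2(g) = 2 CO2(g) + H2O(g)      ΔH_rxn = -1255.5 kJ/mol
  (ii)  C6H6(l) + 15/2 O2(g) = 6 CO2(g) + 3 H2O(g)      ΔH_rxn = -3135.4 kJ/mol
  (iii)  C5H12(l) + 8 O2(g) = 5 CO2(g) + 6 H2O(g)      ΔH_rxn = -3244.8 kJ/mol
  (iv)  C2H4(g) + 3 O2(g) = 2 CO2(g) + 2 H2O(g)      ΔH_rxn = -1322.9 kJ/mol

ΔH_rxn = -557.0 kJ/mol

(i) reversed (reverse to put C2H2(g) on the product side): +1255.5 kJ/mol
(ii) as written (C6H6(l) already on the reactant side): -3135.4 kJ/mol
(iii): not needed (C5H12(l) appears nowhere else).
(iv) reversed (C2H4(g) must end up as a product): +1322.9 kJ/mol
Since enthalpy is a state function, ΔH_rxn = (+1255.5) + (-3135.4) + (+1322.9) = -557.0 kJ/mol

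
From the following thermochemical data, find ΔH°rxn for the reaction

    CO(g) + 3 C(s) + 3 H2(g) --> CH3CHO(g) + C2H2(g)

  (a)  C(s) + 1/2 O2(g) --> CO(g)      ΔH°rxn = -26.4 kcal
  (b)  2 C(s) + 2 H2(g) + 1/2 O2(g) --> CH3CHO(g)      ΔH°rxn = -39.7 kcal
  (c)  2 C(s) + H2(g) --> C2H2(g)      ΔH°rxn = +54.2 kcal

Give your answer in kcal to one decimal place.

ΔH°rxn = 40.9 kcal

(a) reversed (CO(g) must end up as a reactant): +26.4 kcal
(b) as written (CH3CHO(g) already on the product side): -39.7 kcal
(c) as written (C2H2(g) already on the product side): +54.2 kcal
ΔH°rxn = (-1)·(-26.4) + (1)·(-39.7) + (1)·(+54.2) = 40.9 kcal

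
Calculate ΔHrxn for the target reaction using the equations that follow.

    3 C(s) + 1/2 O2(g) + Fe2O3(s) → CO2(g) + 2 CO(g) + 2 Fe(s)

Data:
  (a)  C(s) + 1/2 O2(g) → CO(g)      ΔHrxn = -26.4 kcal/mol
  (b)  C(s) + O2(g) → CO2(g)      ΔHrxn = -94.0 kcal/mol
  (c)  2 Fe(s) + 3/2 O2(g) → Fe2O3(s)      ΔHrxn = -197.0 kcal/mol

(a) × 2 (scale by 2 for the 2 CO(g)): (2)·(-26.4) = -52.8 kcal/mol
(b) as written (CO2(g) already on the product side): -94.0 kcal/mol
(c) reversed (reverse to put Fe2O3(s) on the reactant side): +197.0 kcal/mol
Combining the equations, ΔHrxn = (2)·(-26.4) + (1)·(-94.0) + (-1)·(-197.0) = 50.2 kcal/mol

ΔHrxn = 50.2 kcal/mol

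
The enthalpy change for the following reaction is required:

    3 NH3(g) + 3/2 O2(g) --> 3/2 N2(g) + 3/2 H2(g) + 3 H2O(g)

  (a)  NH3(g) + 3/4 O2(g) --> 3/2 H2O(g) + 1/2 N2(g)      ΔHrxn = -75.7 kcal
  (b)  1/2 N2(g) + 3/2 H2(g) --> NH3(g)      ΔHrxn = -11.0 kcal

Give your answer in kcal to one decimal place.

(a) × 2: (2)·(-75.7) = -151.4 kcal
(b) reversed: +11.0 kcal
Combining the equations, ΔHrxn = (-151.4) + (+11.0) = -140.4 kcal

ΔHrxn = -140.4 kcal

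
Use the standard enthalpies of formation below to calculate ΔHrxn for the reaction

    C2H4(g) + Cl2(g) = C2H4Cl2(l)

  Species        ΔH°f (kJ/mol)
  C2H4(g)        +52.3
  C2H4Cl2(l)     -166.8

ΔH°rxn = Σ nΔHf°(products) − Σ nΔHf°(reactants).
Products: 1·(-166.8) = -166.8
Reactants: 1·(+52.3) + 1·(+0.0) = +52.3
ΔHrxn = (-166.8) − (+52.3) = -219.1 kJ/mol

ΔHrxn = -219.1 kJ/mol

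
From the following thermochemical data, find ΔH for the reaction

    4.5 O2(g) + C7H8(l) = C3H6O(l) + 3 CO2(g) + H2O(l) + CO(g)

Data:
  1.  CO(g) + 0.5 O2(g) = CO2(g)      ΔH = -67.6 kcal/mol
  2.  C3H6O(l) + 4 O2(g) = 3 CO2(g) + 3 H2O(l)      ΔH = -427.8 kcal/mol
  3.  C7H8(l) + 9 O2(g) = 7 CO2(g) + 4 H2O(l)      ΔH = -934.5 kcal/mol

eq. 1 reversed (CO(g) must end up as a product): +67.6 kcal/mol
eq. 2 reversed (reverse to put C3H6O(l) on the product side): +427.8 kcal/mol
eq. 3 as written (C7H8(l) already on the reactant side): -934.5 kcal/mol
ΔH = (-1)·(-67.6) + (-1)·(-427.8) + (1)·(-934.5) = -439.1 kcal/mol

ΔH = -439.1 kcal/mol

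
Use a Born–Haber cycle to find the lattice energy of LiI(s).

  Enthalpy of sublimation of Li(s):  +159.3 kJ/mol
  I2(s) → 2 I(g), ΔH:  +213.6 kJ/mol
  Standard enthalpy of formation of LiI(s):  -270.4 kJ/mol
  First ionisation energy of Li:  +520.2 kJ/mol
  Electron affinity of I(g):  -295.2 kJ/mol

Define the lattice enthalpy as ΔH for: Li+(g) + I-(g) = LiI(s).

U = -761.5 kJ/mol

ΔHf° = 1·ΔHsub + 1·(ΣIE) + 1/2·D(I2) + 1·EA + U
-270.4 = 1·(+159.3) + 1·(+520.2) + 1/2·(+213.6) + 1·(-295.2) + U
U = -270.4 − (+491.1) = -761.5 kJ/mol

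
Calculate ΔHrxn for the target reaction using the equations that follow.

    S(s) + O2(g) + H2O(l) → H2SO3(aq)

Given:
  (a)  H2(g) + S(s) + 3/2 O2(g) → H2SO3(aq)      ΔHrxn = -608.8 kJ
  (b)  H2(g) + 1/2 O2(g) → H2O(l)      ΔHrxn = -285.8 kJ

ΔHrxn = -323.0 kJ

(a) as written (H2SO3(aq) already on the product side): -608.8 kJ
(b) reversed (reverse to put H2O(l) on the reactant side): +285.8 kJ
ΔHrxn = (-608.8) + (+285.8) = -323.0 kJ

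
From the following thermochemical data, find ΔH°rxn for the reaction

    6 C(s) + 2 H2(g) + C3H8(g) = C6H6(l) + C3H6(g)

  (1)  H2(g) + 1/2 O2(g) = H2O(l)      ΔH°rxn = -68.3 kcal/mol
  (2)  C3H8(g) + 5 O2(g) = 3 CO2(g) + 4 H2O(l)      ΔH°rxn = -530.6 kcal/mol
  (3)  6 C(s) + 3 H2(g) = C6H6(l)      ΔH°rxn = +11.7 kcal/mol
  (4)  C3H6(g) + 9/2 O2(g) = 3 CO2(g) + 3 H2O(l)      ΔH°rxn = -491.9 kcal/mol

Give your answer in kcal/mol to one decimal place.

ΔH°rxn = 41.3 kcal/mol

(1) reversed: +68.3 kcal/mol
(2) as written (C3H8(g) already on the reactant side): -530.6 kcal/mol
(3) as written (C6H6(l) already on the product side): +11.7 kcal/mol
(4) reversed (reverse to put C3H6(g) on the product side): +491.9 kcal/mol
By Hess's law, ΔH°rxn = (+68.3) + (-530.6) + (+11.7) + (+491.9) = 41.3 kcal/mol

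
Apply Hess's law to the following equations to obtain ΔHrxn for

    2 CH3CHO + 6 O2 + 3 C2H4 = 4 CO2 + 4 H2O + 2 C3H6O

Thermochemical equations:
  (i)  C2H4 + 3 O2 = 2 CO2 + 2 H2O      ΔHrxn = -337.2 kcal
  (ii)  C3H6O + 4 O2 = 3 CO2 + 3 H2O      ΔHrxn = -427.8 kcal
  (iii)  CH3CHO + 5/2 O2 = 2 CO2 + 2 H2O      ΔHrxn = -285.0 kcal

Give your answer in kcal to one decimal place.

ΔHrxn = -726.0 kcal

(i) × 3: (3)·(-337.2) = -1011.6 kcal
(ii) reversed and × 2: (-2)·(-427.8) = +855.6 kcal
(iii) × 2: (2)·(-285.0) = -570.0 kcal
ΔHrxn = (-1011.6) + (+855.6) + (-570.0) = -726.0 kcal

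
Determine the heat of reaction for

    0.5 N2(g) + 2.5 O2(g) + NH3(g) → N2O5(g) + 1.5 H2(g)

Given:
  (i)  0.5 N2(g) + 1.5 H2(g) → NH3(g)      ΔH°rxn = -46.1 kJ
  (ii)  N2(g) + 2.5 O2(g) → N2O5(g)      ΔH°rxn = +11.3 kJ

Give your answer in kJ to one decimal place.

(i) reversed (NH3(g) must end up as a reactant): +46.1 kJ
(ii) as written (N2O5(g) already on the product side): +11.3 kJ
Combining the equations, ΔH°rxn = (+46.1) + (+11.3) = 57.4 kJ

ΔH°rxn = 57.4 kJ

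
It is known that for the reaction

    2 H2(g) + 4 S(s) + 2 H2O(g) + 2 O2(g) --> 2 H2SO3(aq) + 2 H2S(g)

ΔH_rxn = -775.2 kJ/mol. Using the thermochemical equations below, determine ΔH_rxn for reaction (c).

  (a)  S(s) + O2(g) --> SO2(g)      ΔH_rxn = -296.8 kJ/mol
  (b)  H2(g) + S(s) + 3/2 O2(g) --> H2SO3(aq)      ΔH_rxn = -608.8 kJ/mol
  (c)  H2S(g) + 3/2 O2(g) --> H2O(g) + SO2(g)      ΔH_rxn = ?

(a) × 2: (2)·(-296.8) = -593.6 kJ/mol
(b) × 2: (2)·(-608.8) = -1217.6 kJ/mol
(c) reversed and × 2: contributes −2·x
-775.2 = (-593.6) + (-1217.6) − 2·x
x = (-775.2 − (-1811.2)) / (-2) = -518.0 kJ/mol

ΔH_rxn = -518.0 kJ/mol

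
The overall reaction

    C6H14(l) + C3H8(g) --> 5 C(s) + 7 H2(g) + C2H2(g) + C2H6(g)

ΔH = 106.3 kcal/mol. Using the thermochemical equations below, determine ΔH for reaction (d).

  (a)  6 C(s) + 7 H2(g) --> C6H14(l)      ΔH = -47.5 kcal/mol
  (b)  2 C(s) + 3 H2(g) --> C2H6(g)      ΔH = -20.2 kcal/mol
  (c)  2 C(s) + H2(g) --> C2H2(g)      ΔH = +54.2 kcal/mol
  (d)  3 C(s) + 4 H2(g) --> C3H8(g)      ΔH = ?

(a) reversed: +47.5 kcal/mol
(b) as written: -20.2 kcal/mol
(c) as written: +54.2 kcal/mol
(d) reversed: contributes −x
+106.3 = (+47.5) + (-20.2) + (+54.2) − x
x = (+106.3 − (+81.5)) / (-1) = -24.8 kcal/mol

ΔH = -24.8 kcal/mol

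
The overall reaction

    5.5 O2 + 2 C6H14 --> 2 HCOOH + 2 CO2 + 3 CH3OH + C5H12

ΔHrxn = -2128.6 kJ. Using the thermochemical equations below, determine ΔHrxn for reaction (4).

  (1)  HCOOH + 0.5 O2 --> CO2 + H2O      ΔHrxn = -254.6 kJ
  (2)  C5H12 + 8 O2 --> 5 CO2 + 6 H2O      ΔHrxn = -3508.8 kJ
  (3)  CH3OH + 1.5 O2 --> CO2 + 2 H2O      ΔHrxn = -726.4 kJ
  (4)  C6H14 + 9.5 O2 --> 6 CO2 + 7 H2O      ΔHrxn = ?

(1) reversed and × 2: (-2)·(-254.6) = +509.2 kJ
(2) reversed: +3508.8 kJ
(3) reversed and × 3: (-3)·(-726.4) = +2179.2 kJ
(4) × 2: contributes 2·x
-2128.6 = (+509.2) + (+3508.8) + (+2179.2) + 2·x
x = (-2128.6 − (+6197.2)) / (2) = -4162.9 kJ

ΔHrxn = -4162.9 kJ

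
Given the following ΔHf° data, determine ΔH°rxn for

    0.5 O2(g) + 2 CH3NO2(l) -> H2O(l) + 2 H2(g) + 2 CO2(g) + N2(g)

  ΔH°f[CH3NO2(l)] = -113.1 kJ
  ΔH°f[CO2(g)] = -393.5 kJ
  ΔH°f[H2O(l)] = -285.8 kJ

ΔH°rxn = Σ nΔHf°(products) − Σ nΔHf°(reactants).
Products: 1·(-285.8) + 2·(+0.0) + 2·(-393.5) + 1·(+0.0) = -1072.8
Reactants: 1/2·(+0.0) + 2·(-113.1) = -226.2
ΔH°rxn = (-1072.8) − (-226.2) = -846.6 kJ

ΔH°rxn = -846.6 kJ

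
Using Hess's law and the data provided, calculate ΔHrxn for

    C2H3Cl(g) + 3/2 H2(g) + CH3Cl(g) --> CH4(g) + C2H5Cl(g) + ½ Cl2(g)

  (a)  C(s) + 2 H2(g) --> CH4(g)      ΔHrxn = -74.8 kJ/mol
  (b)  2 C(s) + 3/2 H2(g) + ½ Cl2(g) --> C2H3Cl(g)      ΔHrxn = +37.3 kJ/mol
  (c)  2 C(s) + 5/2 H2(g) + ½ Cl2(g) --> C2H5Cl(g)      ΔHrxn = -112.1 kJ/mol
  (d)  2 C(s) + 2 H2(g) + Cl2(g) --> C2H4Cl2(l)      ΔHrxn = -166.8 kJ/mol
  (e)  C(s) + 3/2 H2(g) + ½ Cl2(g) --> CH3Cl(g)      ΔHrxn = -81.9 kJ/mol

(a) as written (CH4(g) already on the product side): -74.8 kJ/mol
(b) reversed (C2H3Cl(g) must end up as a reactant): -37.3 kJ/mol
(c) as written (C2H5Cl(g) already on the product side): -112.1 kJ/mol
(d): not needed (C2H4Cl2(l) appears nowhere else).
(e) reversed (reverse to put CH3Cl(g) on the reactant side): +81.9 kJ/mol
ΔHrxn = (1)·(-74.8) + (-1)·(+37.3) + (1)·(-112.1) + (-1)·(-81.9) = -142.3 kJ/mol

ΔHrxn = -142.3 kJ/mol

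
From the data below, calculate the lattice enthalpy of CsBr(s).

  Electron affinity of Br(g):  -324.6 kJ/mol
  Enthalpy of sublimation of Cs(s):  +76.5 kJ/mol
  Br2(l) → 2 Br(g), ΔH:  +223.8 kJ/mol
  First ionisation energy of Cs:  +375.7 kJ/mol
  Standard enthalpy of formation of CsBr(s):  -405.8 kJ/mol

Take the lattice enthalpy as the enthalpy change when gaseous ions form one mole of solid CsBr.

ΔHf° = 1·ΔHsub + 1·(ΣIE) + 1/2·D(Br2) + 1·EA + U
-405.8 = 1·(+76.5) + 1·(+375.7) + 1/2·(+223.8) + 1·(-324.6) + U
U = -405.8 − (+239.5) = -645.3 kJ/mol

U = -645.3 kJ/mol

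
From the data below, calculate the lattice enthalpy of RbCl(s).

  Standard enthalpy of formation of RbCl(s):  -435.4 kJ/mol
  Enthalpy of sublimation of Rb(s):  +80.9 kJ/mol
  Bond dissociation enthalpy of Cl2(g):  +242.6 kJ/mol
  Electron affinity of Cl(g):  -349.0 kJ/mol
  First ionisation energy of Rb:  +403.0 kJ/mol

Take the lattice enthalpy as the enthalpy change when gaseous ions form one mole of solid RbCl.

U = -691.6 kJ/mol

ΔHf° = 1·ΔHsub + 1·(ΣIE) + 1/2·D(Cl2) + 1·EA + U
-435.4 = 1·(+80.9) + 1·(+403.0) + 1/2·(+242.6) + 1·(-349.0) + U
U = -435.4 − (+256.2) = -691.6 kJ/mol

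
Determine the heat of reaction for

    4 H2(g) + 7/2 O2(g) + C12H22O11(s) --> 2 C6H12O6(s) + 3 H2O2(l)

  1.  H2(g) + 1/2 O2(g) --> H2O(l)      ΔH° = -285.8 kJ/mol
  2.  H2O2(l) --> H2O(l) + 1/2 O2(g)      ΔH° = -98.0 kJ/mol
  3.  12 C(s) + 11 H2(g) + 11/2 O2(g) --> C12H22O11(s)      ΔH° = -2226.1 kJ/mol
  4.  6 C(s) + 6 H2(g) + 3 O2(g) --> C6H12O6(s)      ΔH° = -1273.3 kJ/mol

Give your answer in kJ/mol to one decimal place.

eq. 1 × 3: (3)·(-285.8) = -857.4 kJ/mol
eq. 2 reversed and × 3 (H2O2(l) must end up as a product; scale by 3 for the 3 H2O2(l)): (-3)·(-98.0) = +294.0 kJ/mol
eq. 3 reversed (C12H22O11(s) must end up as a reactant): +2226.1 kJ/mol
eq. 4 × 2 (scale by 2 for the 2 C6H12O6(s)): (2)·(-1273.3) = -2546.6 kJ/mol
ΔH° = (-857.4) + (+294.0) + (+2226.1) + (-2546.6) = -883.9 kJ/mol

ΔH° = -883.9 kJ/mol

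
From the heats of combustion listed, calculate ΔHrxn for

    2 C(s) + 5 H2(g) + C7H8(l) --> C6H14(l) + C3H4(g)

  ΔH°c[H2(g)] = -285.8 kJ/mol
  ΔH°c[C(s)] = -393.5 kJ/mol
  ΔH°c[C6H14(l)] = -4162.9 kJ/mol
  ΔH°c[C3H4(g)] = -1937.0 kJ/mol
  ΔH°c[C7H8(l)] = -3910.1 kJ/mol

Using ΔH = Σ nΔHc°(reactants) − Σ nΔHc°(products):
= [2·(-393.5) + 5·(-285.8) + 1·(-3910.1)] − [1·(-4162.9) + 1·(-1937.0)]
= -26.2 kJ/mol

ΔHrxn = -26.2 kJ/mol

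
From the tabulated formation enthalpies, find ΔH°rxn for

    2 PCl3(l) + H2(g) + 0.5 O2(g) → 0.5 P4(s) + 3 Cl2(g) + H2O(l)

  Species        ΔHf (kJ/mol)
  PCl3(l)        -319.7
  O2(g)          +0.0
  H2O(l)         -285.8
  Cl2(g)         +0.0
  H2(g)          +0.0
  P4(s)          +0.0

ΔH°rxn = Σ nΔHf°(products) − Σ nΔHf°(reactants).
Products: 1/2·(+0.0) + 3·(+0.0) + 1·(-285.8) = -285.8
Reactants: 2·(-319.7) + 1·(+0.0) + 1/2·(+0.0) = -639.4
ΔH°rxn = (-285.8) − (-639.4) = 353.6 kJ/mol

ΔH°rxn = 353.6 kJ/mol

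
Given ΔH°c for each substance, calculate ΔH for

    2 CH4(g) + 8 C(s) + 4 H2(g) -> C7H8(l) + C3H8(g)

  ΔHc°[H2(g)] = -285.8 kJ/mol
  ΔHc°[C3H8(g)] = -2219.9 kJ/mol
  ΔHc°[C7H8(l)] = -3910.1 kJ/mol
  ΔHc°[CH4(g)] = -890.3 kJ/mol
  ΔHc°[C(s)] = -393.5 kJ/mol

With combustion enthalpies, reactants minus products:
= [2·(-890.3) + 8·(-393.5) + 4·(-285.8)] − [1·(-3910.1) + 1·(-2219.9)]
= 58.2 kJ/mol

ΔH = 58.2 kJ/mol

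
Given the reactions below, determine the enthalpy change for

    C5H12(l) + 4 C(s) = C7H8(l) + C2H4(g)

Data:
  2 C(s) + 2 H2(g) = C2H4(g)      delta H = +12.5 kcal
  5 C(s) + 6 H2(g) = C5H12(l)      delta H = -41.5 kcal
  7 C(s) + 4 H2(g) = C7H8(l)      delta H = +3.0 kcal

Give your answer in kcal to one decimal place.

delta H = 57.0 kcal

equation 1 as written: +12.5 kcal
equation 2 reversed: +41.5 kcal
equation 3 as written: +3.0 kcal
Summing the manipulated equations, delta H = (1)·(+12.5) + (-1)·(-41.5) + (1)·(+3.0) = 57.0 kcal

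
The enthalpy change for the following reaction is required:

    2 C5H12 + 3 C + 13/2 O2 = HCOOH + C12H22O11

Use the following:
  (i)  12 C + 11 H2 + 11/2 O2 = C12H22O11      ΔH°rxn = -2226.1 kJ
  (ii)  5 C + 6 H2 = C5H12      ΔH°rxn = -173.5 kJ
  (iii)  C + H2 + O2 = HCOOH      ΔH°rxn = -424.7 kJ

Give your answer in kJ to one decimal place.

(i) as written (C12H22O11 already on the product side): -2226.1 kJ
(ii) reversed and × 2 (C5H12 must end up as a reactant; ×2 to match 2 C5H12 in the target): (-2)·(-173.5) = +347.0 kJ
(iii) as written (HCOOH already on the product side): -424.7 kJ
ΔH°rxn = (1)·(-2226.1) + (-2)·(-173.5) + (1)·(-424.7) = -2303.8 kJ

ΔH°rxn = -2303.8 kJ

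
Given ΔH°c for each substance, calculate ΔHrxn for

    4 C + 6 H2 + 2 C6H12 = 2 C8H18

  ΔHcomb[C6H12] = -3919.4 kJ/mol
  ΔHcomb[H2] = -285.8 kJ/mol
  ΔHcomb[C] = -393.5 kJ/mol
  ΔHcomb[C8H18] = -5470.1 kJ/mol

Using ΔH = Σ nΔHc°(reactants) − Σ nΔHc°(products):
= [4·(-393.5) + 6·(-285.8) + 2·(-3919.4)] − [2·(-5470.1)]
= -187.4 kJ/mol

ΔHrxn = -187.4 kJ/mol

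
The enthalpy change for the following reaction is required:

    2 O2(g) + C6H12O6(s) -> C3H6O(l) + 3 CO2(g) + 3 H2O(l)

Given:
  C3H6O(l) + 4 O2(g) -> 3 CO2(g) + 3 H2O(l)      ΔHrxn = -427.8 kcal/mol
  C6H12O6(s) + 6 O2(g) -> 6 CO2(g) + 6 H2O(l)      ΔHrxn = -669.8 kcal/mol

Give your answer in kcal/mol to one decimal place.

ΔHrxn = -242.0 kcal/mol

equation 1 reversed (C3H6O(l) must end up as a product): +427.8 kcal/mol
equation 2 as written (C6H12O6(s) already on the reactant side): -669.8 kcal/mol
ΔHrxn = (-1)·(-427.8) + (1)·(-669.8) = -242.0 kcal/mol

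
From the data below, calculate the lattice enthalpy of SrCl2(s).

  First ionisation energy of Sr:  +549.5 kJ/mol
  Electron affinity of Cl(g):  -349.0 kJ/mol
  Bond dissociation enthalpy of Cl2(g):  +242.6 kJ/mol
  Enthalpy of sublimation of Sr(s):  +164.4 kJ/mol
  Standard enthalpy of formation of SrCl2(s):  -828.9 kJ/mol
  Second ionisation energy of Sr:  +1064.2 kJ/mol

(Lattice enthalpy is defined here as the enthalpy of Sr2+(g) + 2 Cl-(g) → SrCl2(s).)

ΔHf° = 1·ΔHsub + 1·(ΣIE) + 1·D(Cl2) + 2·EA + U
-828.9 = 1·(+164.4) + 1·(+1613.7) + 1·(+242.6) + 2·(-349.0) + U
U = -828.9 − (+1322.7) = -2151.6 kJ/mol

U = -2151.6 kJ/mol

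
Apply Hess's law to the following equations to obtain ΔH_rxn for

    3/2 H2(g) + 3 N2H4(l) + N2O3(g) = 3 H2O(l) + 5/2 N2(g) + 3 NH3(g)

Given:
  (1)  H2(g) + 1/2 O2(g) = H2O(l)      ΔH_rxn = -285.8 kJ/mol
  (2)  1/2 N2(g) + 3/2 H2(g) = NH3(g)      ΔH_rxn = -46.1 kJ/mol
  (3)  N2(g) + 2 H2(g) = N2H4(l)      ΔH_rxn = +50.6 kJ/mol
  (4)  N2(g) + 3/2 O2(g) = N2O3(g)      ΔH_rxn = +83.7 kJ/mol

(1) × 3 (×3 to match 3 H2O(l) in the target): (3)·(-285.8) = -857.4 kJ/mol
(2) × 3 (scale by 3 for the 3 NH3(g)): (3)·(-46.1) = -138.3 kJ/mol
(3) reversed and × 3 (reverse to put N2H4(l) on the reactant side; scale by 3 for the 3 N2H4(l)): (-3)·(+50.6) = -151.8 kJ/mol
(4) reversed (N2O3(g) must end up as a reactant): -83.7 kJ/mol
Since enthalpy is a state function, ΔH_rxn = (3)·(-285.8) + (3)·(-46.1) + (-3)·(+50.6) + (-1)·(+83.7) = -1231.2 kJ/mol

ΔH_rxn = -1231.2 kJ/mol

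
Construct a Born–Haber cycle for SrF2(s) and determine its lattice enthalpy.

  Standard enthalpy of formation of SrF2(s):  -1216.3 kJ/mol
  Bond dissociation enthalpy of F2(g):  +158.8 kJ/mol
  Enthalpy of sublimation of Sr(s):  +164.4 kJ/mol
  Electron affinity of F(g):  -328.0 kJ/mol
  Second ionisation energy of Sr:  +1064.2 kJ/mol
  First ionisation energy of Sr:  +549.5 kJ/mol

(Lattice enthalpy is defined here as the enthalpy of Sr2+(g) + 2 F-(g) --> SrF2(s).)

ΔHf° = 1·ΔHsub + 1·(ΣIE) + 1·D(F2) + 2·EA + U
-1216.3 = 1·(+164.4) + 1·(+1613.7) + 1·(+158.8) + 2·(-328.0) + U
U = -1216.3 − (+1280.9) = -2497.2 kJ/mol

U = -2497.2 kJ/mol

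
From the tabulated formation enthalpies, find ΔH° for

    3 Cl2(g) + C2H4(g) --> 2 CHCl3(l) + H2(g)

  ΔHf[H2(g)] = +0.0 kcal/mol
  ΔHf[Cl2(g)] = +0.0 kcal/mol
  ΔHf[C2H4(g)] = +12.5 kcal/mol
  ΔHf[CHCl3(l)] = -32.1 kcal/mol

Products: 2·(-32.1) + 1·(+0.0) = -64.2
Reactants: 3·(+0.0) + 1·(+12.5) = +12.5
ΔH° = (-64.2) − (+12.5) = -76.7 kcal/mol

ΔH° = -76.7 kcal/mol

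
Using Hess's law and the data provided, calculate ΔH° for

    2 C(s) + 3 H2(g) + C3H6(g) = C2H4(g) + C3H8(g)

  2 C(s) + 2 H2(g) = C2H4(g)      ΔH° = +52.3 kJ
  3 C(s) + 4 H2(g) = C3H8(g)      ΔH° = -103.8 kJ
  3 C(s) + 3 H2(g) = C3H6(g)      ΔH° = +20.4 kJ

equation 1 as written: +52.3 kJ
equation 2 as written: -103.8 kJ
equation 3 reversed: -20.4 kJ
By Hess's law, ΔH° = (+52.3) + (-103.8) + (-20.4) = -71.9 kJ

ΔH° = -71.9 kJ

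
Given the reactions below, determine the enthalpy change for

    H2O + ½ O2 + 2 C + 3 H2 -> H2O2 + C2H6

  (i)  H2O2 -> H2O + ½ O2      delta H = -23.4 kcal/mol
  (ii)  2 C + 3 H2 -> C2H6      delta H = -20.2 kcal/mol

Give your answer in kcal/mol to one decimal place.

delta H = 3.2 kcal/mol

(i) reversed (H2O2 must end up as a product): +23.4 kcal/mol
(ii) as written (C2H6 already on the product side): -20.2 kcal/mol
By Hess's law, delta H = (+23.4) + (-20.2) = 3.2 kcal/mol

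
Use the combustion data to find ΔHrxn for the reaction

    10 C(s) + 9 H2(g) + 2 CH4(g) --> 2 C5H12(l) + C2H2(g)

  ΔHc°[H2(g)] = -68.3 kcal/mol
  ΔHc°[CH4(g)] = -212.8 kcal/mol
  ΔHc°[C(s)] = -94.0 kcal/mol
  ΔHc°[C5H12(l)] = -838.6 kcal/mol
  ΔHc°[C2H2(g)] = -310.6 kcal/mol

ΔHrxn = 7.5 kcal/mol

With combustion enthalpies, reactants minus products:
= [10·(-94.0) + 9·(-68.3) + 2·(-212.8)] − [2·(-838.6) + 1·(-310.6)]
= 7.5 kcal/mol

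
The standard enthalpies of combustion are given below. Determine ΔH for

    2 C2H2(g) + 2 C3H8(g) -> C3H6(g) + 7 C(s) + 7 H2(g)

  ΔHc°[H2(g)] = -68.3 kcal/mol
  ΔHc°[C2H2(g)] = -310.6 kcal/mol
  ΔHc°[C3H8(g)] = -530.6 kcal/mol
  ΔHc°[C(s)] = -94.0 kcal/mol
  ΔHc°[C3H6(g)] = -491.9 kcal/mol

ΔH = -54.4 kcal/mol

Using ΔH = Σ nΔHc°(reactants) − Σ nΔHc°(products):
= [2·(-310.6) + 2·(-530.6)] − [1·(-491.9) + 7·(-94.0) + 7·(-68.3)]
= -54.4 kcal/mol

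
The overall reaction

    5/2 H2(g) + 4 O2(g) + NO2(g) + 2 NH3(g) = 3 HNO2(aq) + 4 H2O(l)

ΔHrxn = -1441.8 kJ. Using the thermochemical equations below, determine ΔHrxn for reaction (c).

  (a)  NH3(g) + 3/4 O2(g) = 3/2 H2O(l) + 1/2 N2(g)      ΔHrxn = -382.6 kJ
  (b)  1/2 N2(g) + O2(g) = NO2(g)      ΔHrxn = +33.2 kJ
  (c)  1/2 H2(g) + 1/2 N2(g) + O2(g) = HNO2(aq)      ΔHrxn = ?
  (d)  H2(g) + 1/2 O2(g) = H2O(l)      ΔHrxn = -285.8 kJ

(a) × 2: (2)·(-382.6) = -765.2 kJ
(b) reversed: -33.2 kJ
(c) × 3: contributes 3·x
(d) as written: -285.8 kJ
-1441.8 = (-765.2) + (-33.2) + (-285.8) + 3·x
x = (-1441.8 − (-1084.2)) / (3) = -119.2 kJ

ΔHrxn = -119.2 kJ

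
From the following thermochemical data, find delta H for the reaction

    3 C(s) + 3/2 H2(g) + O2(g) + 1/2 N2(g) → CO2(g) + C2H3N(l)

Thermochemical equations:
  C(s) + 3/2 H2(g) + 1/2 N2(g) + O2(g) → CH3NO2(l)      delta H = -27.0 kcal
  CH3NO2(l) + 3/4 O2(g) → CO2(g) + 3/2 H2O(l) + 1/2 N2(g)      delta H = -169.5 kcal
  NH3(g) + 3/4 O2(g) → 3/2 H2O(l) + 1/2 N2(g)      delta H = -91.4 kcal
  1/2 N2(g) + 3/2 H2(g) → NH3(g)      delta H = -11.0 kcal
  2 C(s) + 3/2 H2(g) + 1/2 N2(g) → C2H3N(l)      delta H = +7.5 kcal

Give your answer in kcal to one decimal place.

equation 1 as written: -27.0 kcal
equation 2 as written (CO2(g) already on the product side): -169.5 kcal
equation 3 reversed: +91.4 kcal
equation 4 reversed: +11.0 kcal
equation 5 as written (C2H3N(l) already on the product side): +7.5 kcal
delta H = (-27.0) + (-169.5) + (+91.4) + (+11.0) + (+7.5) = -86.6 kcal

delta H = -86.6 kcal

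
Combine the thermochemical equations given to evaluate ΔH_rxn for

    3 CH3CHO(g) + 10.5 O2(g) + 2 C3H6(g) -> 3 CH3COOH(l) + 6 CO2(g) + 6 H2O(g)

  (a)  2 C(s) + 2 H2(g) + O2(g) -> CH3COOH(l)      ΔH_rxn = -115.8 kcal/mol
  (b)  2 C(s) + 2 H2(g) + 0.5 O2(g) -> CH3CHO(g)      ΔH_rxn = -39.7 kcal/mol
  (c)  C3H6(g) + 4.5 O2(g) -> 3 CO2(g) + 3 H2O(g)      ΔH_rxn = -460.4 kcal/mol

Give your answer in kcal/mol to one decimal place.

(a) × 3: (3)·(-115.8) = -347.4 kcal/mol
(b) reversed and × 3: (-3)·(-39.7) = +119.1 kcal/mol
(c) × 2: (2)·(-460.4) = -920.8 kcal/mol
Combining the equations, ΔH_rxn = (-347.4) + (+119.1) + (-920.8) = -1149.1 kcal/mol

ΔH_rxn = -1149.1 kcal/mol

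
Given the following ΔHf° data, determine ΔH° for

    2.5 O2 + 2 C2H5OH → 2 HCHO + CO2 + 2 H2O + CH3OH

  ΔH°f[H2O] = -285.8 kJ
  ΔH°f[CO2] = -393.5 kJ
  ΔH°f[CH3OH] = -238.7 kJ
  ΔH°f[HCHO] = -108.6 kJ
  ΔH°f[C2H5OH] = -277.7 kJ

Products: 2·(-108.6) + 1·(-393.5) + 2·(-285.8) + 1·(-238.7) = -1421.0
Reactants: 5/2·(+0.0) + 2·(-277.7) = -555.4
ΔH° = (-1421.0) − (-555.4) = -865.6 kJ

ΔH° = -865.6 kJ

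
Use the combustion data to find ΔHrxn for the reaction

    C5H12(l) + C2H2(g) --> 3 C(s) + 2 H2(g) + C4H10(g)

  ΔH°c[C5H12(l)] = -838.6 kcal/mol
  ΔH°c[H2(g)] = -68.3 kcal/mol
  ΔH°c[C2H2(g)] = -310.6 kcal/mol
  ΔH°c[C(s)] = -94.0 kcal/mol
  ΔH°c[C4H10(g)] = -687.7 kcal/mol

ΔHrxn = -42.9 kcal/mol

Using ΔH = Σ nΔHc°(reactants) − Σ nΔHc°(products):
= [1·(-838.6) + 1·(-310.6)] − [3·(-94.0) + 2·(-68.3) + 1·(-687.7)]
= -42.9 kcal/mol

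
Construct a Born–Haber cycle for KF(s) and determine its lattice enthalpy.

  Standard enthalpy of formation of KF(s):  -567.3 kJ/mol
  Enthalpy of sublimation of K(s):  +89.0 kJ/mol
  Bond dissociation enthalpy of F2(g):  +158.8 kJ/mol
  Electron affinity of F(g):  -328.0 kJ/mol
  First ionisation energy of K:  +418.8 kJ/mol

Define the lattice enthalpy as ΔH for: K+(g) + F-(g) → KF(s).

U = -826.5 kJ/mol

ΔHf° = 1·ΔHsub + 1·(ΣIE) + 1/2·D(F2) + 1·EA + U
-567.3 = 1·(+89.0) + 1·(+418.8) + 1/2·(+158.8) + 1·(-328.0) + U
U = -567.3 − (+259.2) = -826.5 kJ/mol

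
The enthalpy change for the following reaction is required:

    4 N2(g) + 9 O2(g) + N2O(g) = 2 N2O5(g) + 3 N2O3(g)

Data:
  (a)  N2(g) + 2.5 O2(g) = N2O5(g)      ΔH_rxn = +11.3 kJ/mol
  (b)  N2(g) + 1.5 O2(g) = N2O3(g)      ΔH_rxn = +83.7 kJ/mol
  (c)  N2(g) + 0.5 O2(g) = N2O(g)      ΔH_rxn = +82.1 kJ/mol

ΔH_rxn = 191.6 kJ/mol

(a) × 2: (2)·(+11.3) = +22.6 kJ/mol
(b) × 3: (3)·(+83.7) = +251.1 kJ/mol
(c) reversed: -82.1 kJ/mol
Combining the equations, ΔH_rxn = (2)·(+11.3) + (3)·(+83.7) + (-1)·(+82.1) = 191.6 kJ/mol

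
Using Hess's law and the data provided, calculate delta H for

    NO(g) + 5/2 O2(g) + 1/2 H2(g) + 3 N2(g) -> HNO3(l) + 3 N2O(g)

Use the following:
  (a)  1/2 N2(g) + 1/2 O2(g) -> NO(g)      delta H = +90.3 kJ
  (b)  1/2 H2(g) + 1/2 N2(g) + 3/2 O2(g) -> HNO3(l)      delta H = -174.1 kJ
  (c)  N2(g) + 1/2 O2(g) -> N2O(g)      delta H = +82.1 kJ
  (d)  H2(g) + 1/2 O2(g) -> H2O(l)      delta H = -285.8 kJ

(a) reversed (NO(g) must end up as a reactant): -90.3 kJ
(b) as written (HNO3(l) already on the product side): -174.1 kJ
(c) × 3 (×3 to match 3 N2O(g) in the target): (3)·(+82.1) = +246.3 kJ
(d): not needed (H2O(l) appears nowhere else).
delta H = (-1)·(+90.3) + (1)·(-174.1) + (3)·(+82.1) = -18.1 kJ

delta H = -18.1 kJ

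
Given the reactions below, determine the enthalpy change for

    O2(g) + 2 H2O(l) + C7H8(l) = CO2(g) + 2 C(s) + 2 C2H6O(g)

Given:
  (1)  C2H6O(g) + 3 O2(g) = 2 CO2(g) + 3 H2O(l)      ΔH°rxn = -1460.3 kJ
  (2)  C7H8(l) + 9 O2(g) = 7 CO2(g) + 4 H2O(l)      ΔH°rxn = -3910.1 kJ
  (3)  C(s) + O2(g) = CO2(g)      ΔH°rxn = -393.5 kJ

ΔH°rxn = -202.5 kJ

(1) reversed and × 2 (reverse to put C2H6O(g) on the product side; scale by 2 for the 2 C2H6O(g)): (-2)·(-1460.3) = +2920.6 kJ
(2) as written (C7H8(l) already on the reactant side): -3910.1 kJ
(3) reversed and × 2 (C(s) must end up as a product; scale by 2 for the 2 C(s)): (-2)·(-393.5) = +787.0 kJ
ΔH°rxn = (-2)·(-1460.3) + (1)·(-3910.1) + (-2)·(-393.5) = -202.5 kJ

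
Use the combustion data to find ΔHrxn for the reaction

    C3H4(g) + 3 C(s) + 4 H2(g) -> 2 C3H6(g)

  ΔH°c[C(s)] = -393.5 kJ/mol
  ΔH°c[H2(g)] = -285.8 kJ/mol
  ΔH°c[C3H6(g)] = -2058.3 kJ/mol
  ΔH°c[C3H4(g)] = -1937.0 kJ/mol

Using ΔH = Σ nΔHc°(reactants) − Σ nΔHc°(products):
= [1·(-1937.0) + 3·(-393.5) + 4·(-285.8)] − [2·(-2058.3)]
= -144.1 kJ/mol

ΔHrxn = -144.1 kJ/mol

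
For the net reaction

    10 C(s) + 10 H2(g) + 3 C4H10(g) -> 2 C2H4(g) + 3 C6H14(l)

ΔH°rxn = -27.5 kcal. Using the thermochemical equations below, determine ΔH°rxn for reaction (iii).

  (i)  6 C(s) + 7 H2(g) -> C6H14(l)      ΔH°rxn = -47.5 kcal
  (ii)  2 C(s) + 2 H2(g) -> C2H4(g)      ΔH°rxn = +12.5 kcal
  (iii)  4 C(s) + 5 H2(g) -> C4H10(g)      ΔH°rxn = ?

ΔH°rxn = -30.0 kcal

(i) × 3: (3)·(-47.5) = -142.5 kcal
(ii) × 2: (2)·(+12.5) = +25.0 kcal
(iii) reversed and × 3: contributes −3·x
-27.5 = (-142.5) + (+25.0) − 3·x
x = (-27.5 − (-117.5)) / (-3) = -30.0 kcal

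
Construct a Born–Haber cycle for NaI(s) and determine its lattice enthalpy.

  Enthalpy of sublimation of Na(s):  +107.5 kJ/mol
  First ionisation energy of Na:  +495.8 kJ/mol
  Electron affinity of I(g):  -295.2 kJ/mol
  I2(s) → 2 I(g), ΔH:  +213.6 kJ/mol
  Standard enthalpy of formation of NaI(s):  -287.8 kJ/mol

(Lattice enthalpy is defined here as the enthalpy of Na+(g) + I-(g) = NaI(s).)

ΔHf° = 1·ΔHsub + 1·(ΣIE) + 1/2·D(I2) + 1·EA + U
-287.8 = 1·(+107.5) + 1·(+495.8) + 1/2·(+213.6) + 1·(-295.2) + U
U = -287.8 − (+414.9) = -702.7 kJ/mol

U = -702.7 kJ/mol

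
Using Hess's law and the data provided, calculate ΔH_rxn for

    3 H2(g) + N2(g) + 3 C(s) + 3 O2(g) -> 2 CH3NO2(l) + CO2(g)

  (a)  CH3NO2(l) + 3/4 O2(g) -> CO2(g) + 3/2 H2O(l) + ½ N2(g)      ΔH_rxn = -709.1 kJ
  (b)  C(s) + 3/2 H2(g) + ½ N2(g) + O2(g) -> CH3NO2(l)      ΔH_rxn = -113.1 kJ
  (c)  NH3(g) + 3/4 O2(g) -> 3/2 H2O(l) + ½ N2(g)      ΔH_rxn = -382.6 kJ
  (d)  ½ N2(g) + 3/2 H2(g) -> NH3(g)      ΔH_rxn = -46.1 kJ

(a) as written (CO2(g) already on the product side): -709.1 kJ
(b) × 3 (scale by 3 for the 3 C(s)): (3)·(-113.1) = -339.3 kJ
(c) reversed: +382.6 kJ
(d) reversed: +46.1 kJ
ΔH_rxn = (-709.1) + (-339.3) + (+382.6) + (+46.1) = -619.7 kJ

ΔH_rxn = -619.7 kJ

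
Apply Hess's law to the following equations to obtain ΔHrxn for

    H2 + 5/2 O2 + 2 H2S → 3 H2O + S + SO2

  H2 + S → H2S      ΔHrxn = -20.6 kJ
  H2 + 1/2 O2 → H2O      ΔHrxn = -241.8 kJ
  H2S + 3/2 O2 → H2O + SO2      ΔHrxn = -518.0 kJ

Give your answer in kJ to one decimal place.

equation 1 reversed: +20.6 kJ
equation 2 × 2: (2)·(-241.8) = -483.6 kJ
equation 3 as written: -518.0 kJ
Summing the manipulated equations, ΔHrxn = (-1)·(-20.6) + (2)·(-241.8) + (1)·(-518.0) = -981.0 kJ

ΔHrxn = -981.0 kJ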